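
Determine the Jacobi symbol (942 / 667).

(942 / 667)
  = (275 / 667)    [942 ≡ 275 mod 667]
  = -(667 / 275)    [QR: both ≡ 3 mod 4, sign flips]
  = -(117 / 275)    [667 ≡ 117 mod 275]
  = -(275 / 117)    [QR: 117 ≡ 1 mod 4, sign kept]
  = -(41 / 117)    [275 ≡ 41 mod 117]
  = -(117 / 41)    [QR: 41 ≡ 1 mod 4, sign kept]
  = -(35 / 41)    [117 ≡ 35 mod 41]
  = -(41 / 35)    [QR: 41 ≡ 1 mod 4, sign kept]
  = -(6 / 35)    [41 ≡ 6 mod 35]
  = (3 / 35)    [35 ≡ 3 mod 8 ⇒ (2 / 35) = -1]
  = -(35 / 3)    [QR: both ≡ 3 mod 4, sign flips]
  = -(2 / 3)    [35 ≡ 2 mod 3]
  = (1 / 3)    [3 ≡ 3 mod 8 ⇒ (2 / 3) = -1]
  = 1    [(1 / 3) = 1]

1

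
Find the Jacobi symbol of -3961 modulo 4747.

Reduce the numerator: -3961 ≡ 786 (mod 4747), so (-3961/4747) = (786/4747).
Factor out 2: 786 = 2·393. Since 4747 ≡ 3 (mod 8), (2/4747) = -1. Now have -(393/4747).
393 ≡ 1 (mod 4), so quadratic reciprocity gives (393/4747) = (4747/393). Reduce: 4747 ≡ 31 (mod 393). Now have -(31/393).
393 ≡ 1 (mod 4), so quadratic reciprocity gives (31/393) = (393/31). Reduce: 393 ≡ 21 (mod 31). Now have -(21/31).
21 ≡ 1 (mod 4), so quadratic reciprocity gives (21/31) = (31/21). Reduce: 31 ≡ 10 (mod 21). Now have -(10/21).
Factor out 2: 10 = 2·5. Since 21 ≡ 5 (mod 8), (2/21) = -1. Now have (5/21).
5 ≡ 1 (mod 4), so quadratic reciprocity gives (5/21) = (21/5). Reduce: 21 ≡ 1 (mod 5). Now have (1/5).
(1/5) = 1. Collecting the sign factors: 1.

1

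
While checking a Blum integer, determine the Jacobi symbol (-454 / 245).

(-454 / 245)
  = (36 / 245)    [-454 ≡ 36 mod 245]
  = (9 / 245)    [245 ≡ 5 mod 8 ⇒ (2 / 245)^2 = +1]
  = (245 / 9)    [QR: 9 ≡ 1 mod 4, sign kept]
  = (2 / 9)    [245 ≡ 2 mod 9]
  = (1 / 9)    [9 ≡ 1 mod 8 ⇒ (2 / 9) = +1]
  = 1    [(1 / 9) = 1]

1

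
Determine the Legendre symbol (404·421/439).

By multiplicativity, (404·421/439) = (404/439)·(421/439).
First factor (404/439):
(404/439)
  = (101/439)    [439 ≡ 7 mod 8 ⇒ (2/439)^2 = +1]
  = (439/101)    [QR: 101 ≡ 1 mod 4, sign kept]
  = (35/101)    [439 ≡ 35 mod 101]
  = (101/35)    [QR: 101 ≡ 1 mod 4, sign kept]
  = (31/35)    [101 ≡ 31 mod 35]
  = -(35/31)    [QR: both ≡ 3 mod 4, sign flips]
  = -(4/31)    [35 ≡ 4 mod 31]
  = -(1/31)    [31 ≡ 7 mod 8 ⇒ (2/31)^2 = +1]
  = -1    [(1/31) = 1]
Second factor (421/439):
(421/439)
  = (439/421)    [QR: 421 ≡ 1 mod 4, sign kept]
  = (18/421)    [439 ≡ 18 mod 421]
  = -(9/421)    [421 ≡ 5 mod 8 ⇒ (2/421) = -1]
  = -(421/9)    [QR: 9 ≡ 1 mod 4, sign kept]
  = -(7/9)    [421 ≡ 7 mod 9]
  = -(9/7)    [QR: 9 ≡ 1 mod 4, sign kept]
  = -(2/7)    [9 ≡ 2 mod 7]
  = -(1/7)    [7 ≡ 7 mod 8 ⇒ (2/7) = +1]
  = -1    [(1/7) = 1]
Product: (-1)·(-1) = 1.

1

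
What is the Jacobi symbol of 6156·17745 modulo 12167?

-1

By multiplicativity, (6156·17745/12167) = (6156/12167)·(17745/12167).
First factor (6156/12167):
Factor out 2: 6156 = 2^2·1539. Since 12167 ≡ 7 (mod 8), (2/12167) = +1, and (2/12167)^2 = +1. Now have (1539/12167).
Both 1539 ≡ 3 and 12167 ≡ 3 (mod 4), so reciprocity gives (1539/12167) = -(12167/1539). Reduce: 12167 ≡ 1394 (mod 1539). Now have -(1394/1539).
Factor out 2: 1394 = 2·697. Since 1539 ≡ 3 (mod 8), (2/1539) = -1. Now have (697/1539).
697 ≡ 1 (mod 4), so quadratic reciprocity gives (697/1539) = (1539/697). Reduce: 1539 ≡ 145 (mod 697). Now have (145/697).
145 ≡ 1 (mod 4), so quadratic reciprocity gives (145/697) = (697/145). Reduce: 697 ≡ 117 (mod 145). Now have (117/145).
117 ≡ 1 (mod 4), so quadratic reciprocity gives (117/145) = (145/117). Reduce: 145 ≡ 28 (mod 117). Now have (28/117).
Factor out 2: 28 = 2^2·7. Since 117 ≡ 5 (mod 8), (2/117) = -1, and (2/117)^2 = +1. Now have (7/117).
117 ≡ 1 (mod 4), so quadratic reciprocity gives (7/117) = (117/7). Reduce: 117 ≡ 5 (mod 7). Now have (5/7).
5 ≡ 1 (mod 4), so quadratic reciprocity gives (5/7) = (7/5). Reduce: 7 ≡ 2 (mod 5). Now have (2/5).
Factor out 2: 2 = 2. Since 5 ≡ 5 (mod 8), (2/5) = -1. Now have -(1/5).
(1/5) = 1. Collecting the sign factors: -1.
Second factor (17745/12167):
Reduce the numerator: 17745 ≡ 5578 (mod 12167), so (17745/12167) = (5578/12167).
Factor out 2: 5578 = 2·2789. Since 12167 ≡ 7 (mod 8), (2/12167) = +1. Now have (2789/12167).
2789 ≡ 1 (mod 4), so quadratic reciprocity gives (2789/12167) = (12167/2789). Reduce: 12167 ≡ 1011 (mod 2789). Now have (1011/2789).
2789 ≡ 1 (mod 4), so quadratic reciprocity gives (1011/2789) = (2789/1011). Reduce: 2789 ≡ 767 (mod 1011). Now have (767/1011).
Both 767 ≡ 3 and 1011 ≡ 3 (mod 4), so reciprocity gives (767/1011) = -(1011/767). Reduce: 1011 ≡ 244 (mod 767). Now have -(244/767).
Factor out 2: 244 = 2^2·61. Since 767 ≡ 7 (mod 8), (2/767) = +1, and (2/767)^2 = +1. Now have -(61/767).
61 ≡ 1 (mod 4), so quadratic reciprocity gives (61/767) = (767/61). Reduce: 767 ≡ 35 (mod 61). Now have -(35/61).
61 ≡ 1 (mod 4), so quadratic reciprocity gives (35/61) = (61/35). Reduce: 61 ≡ 26 (mod 35). Now have -(26/35).
Factor out 2: 26 = 2·13. Since 35 ≡ 3 (mod 8), (2/35) = -1. Now have (13/35).
13 ≡ 1 (mod 4), so quadratic reciprocity gives (13/35) = (35/13). Reduce: 35 ≡ 9 (mod 13). Now have (9/13).
9 ≡ 1 (mod 4), so quadratic reciprocity gives (9/13) = (13/9). Reduce: 13 ≡ 4 (mod 9). Now have (4/9).
Factor out 2: 4 = 2^2. Since 9 ≡ 1 (mod 8), (2/9) = +1, and (2/9)^2 = +1. Now have (1/9).
(1/9) = 1. Collecting the sign factors: 1.
Product: (-1)·(1) = -1.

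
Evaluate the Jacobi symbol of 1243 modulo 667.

(1243/667)
  = (576/667)    [1243 ≡ 576 mod 667]
  = (9/667)    [667 ≡ 3 mod 8 ⇒ (2/667)^6 = +1]
  = (667/9)    [QR: 9 ≡ 1 mod 4, sign kept]
  = (1/9)    [667 ≡ 1 mod 9]
  = 1    [(1/9) = 1]

1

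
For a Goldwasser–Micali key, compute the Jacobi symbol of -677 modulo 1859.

1

(-677|1859)
  = (1182|1859)    [-677 ≡ 1182 mod 1859]
  = -(591|1859)    [1859 ≡ 3 mod 8 ⇒ (2|1859) = -1]
  = (1859|591)    [QR: both ≡ 3 mod 4, sign flips]
  = (86|591)    [1859 ≡ 86 mod 591]
  = (43|591)    [591 ≡ 7 mod 8 ⇒ (2|591) = +1]
  = -(591|43)    [QR: both ≡ 3 mod 4, sign flips]
  = -(32|43)    [591 ≡ 32 mod 43]
  = (1|43)    [43 ≡ 3 mod 8 ⇒ (2|43)^5 = -1]
  = 1    [(1|43) = 1]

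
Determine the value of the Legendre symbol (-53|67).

1

Pull out -1: (-53|67) = (-1|67)·(53|67). Since 67 ≡ 3 (mod 4), (-1|67) = -1. Now have -(53|67).
53 ≡ 1 (mod 4), so quadratic reciprocity gives (53|67) = (67|53). Reduce: 67 ≡ 14 (mod 53). Now have -(14|53).
Factor out 2: 14 = 2·7. Since 53 ≡ 5 (mod 8), (2|53) = -1. Now have (7|53).
53 ≡ 1 (mod 4), so quadratic reciprocity gives (7|53) = (53|7). Reduce: 53 ≡ 4 (mod 7). Now have (4|7).
Factor out 2: 4 = 2^2. Since 7 ≡ 7 (mod 8), (2|7) = +1, and (2|7)^2 = +1. Now have (1|7).
(1|7) = 1. Collecting the sign factors: 1.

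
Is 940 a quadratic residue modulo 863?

Reduce the numerator: 940 ≡ 77 (mod 863), so (940|863) = (77|863).
77 ≡ 1 (mod 4), so quadratic reciprocity gives (77|863) = (863|77). Reduce: 863 ≡ 16 (mod 77). Now have (16|77).
Factor out 2: 16 = 2^4. Since 77 ≡ 5 (mod 8), (2|77) = -1, and (2|77)^4 = +1. Now have (1|77).
(1|77) = 1. Collecting the sign factors: 1.
(940|863) = 1, and 863 is prime, so 940 is a quadratic residue mod 863.

yes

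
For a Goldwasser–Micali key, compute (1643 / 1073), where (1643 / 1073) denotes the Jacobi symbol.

1

(1643 / 1073)
  = (570 / 1073)    [1643 ≡ 570 mod 1073]
  = (285 / 1073)    [1073 ≡ 1 mod 8 ⇒ (2 / 1073) = +1]
  = (1073 / 285)    [QR: 285 ≡ 1 mod 4, sign kept]
  = (218 / 285)    [1073 ≡ 218 mod 285]
  = -(109 / 285)    [285 ≡ 5 mod 8 ⇒ (2 / 285) = -1]
  = -(285 / 109)    [QR: 109 ≡ 1 mod 4, sign kept]
  = -(67 / 109)    [285 ≡ 67 mod 109]
  = -(109 / 67)    [QR: 109 ≡ 1 mod 4, sign kept]
  = -(42 / 67)    [109 ≡ 42 mod 67]
  = (21 / 67)    [67 ≡ 3 mod 8 ⇒ (2 / 67) = -1]
  = (67 / 21)    [QR: 21 ≡ 1 mod 4, sign kept]
  = (4 / 21)    [67 ≡ 4 mod 21]
  = (1 / 21)    [21 ≡ 5 mod 8 ⇒ (2 / 21)^2 = +1]
  = 1    [(1 / 21) = 1]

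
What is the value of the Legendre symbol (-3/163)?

1

(-3/163)
  = -(3/163)    [163 ≡ 3 mod 4 ⇒ (-1/163) = -1]
  = (163/3)    [QR: both ≡ 3 mod 4, sign flips]
  = (1/3)    [163 ≡ 1 mod 3]
  = 1    [(1/3) = 1]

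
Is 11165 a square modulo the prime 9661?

Reduce the numerator: 11165 ≡ 1504 (mod 9661), so (11165/9661) = (1504/9661).
Factor out 2: 1504 = 2^5·47. Since 9661 ≡ 5 (mod 8), (2/9661) = -1, and (2/9661)^5 = -1. Now have -(47/9661).
9661 ≡ 1 (mod 4), so quadratic reciprocity gives (47/9661) = (9661/47). Reduce: 9661 ≡ 26 (mod 47). Now have -(26/47).
Factor out 2: 26 = 2·13. Since 47 ≡ 7 (mod 8), (2/47) = +1. Now have -(13/47).
13 ≡ 1 (mod 4), so quadratic reciprocity gives (13/47) = (47/13). Reduce: 47 ≡ 8 (mod 13). Now have -(8/13).
Factor out 2: 8 = 2^3. Since 13 ≡ 5 (mod 8), (2/13) = -1, and (2/13)^3 = -1. Now have (1/13).
(1/13) = 1. Collecting the sign factors: 1.
The Legendre symbol is 1, so x^2 ≡ 11165 (mod 9661) has solution.

yes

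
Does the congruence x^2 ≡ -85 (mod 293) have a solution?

no

(-85|293)
  = (208|293)    [-85 ≡ 208 mod 293]
  = (13|293)    [293 ≡ 5 mod 8 ⇒ (2|293)^4 = +1]
  = (293|13)    [QR: 13 ≡ 1 mod 4, sign kept]
  = (7|13)    [293 ≡ 7 mod 13]
  = (13|7)    [QR: 13 ≡ 1 mod 4, sign kept]
  = (6|7)    [13 ≡ 6 mod 7]
  = (3|7)    [7 ≡ 7 mod 8 ⇒ (2|7) = +1]
  = -(7|3)    [QR: both ≡ 3 mod 4, sign flips]
  = -(1|3)    [7 ≡ 1 mod 3]
  = -1    [(1|3) = 1]
The Legendre symbol is -1, so x^2 ≡ -85 (mod 293) has no solution.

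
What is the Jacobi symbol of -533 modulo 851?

1

Pull out -1: (-533/851) = (-1/851)·(533/851). Since 851 ≡ 3 (mod 4), (-1/851) = -1. Now have -(533/851).
533 ≡ 1 (mod 4), so quadratic reciprocity gives (533/851) = (851/533). Reduce: 851 ≡ 318 (mod 533). Now have -(318/533).
Factor out 2: 318 = 2·159. Since 533 ≡ 5 (mod 8), (2/533) = -1. Now have (159/533).
533 ≡ 1 (mod 4), so quadratic reciprocity gives (159/533) = (533/159). Reduce: 533 ≡ 56 (mod 159). Now have (56/159).
Factor out 2: 56 = 2^3·7. Since 159 ≡ 7 (mod 8), (2/159) = +1, and (2/159)^3 = +1. Now have (7/159).
Both 7 ≡ 3 and 159 ≡ 3 (mod 4), so reciprocity gives (7/159) = -(159/7). Reduce: 159 ≡ 5 (mod 7). Now have -(5/7).
5 ≡ 1 (mod 4), so quadratic reciprocity gives (5/7) = (7/5). Reduce: 7 ≡ 2 (mod 5). Now have -(2/5).
Factor out 2: 2 = 2. Since 5 ≡ 5 (mod 8), (2/5) = -1. Now have (1/5).
(1/5) = 1. Collecting the sign factors: 1.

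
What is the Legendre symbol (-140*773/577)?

1

By multiplicativity, (-140·773/577) = (-140/577)·(773/577).
First factor (-140/577):
(-140/577)
  = (140/577)    [577 ≡ 1 mod 4 ⇒ (-1/577) = +1]
  = (35/577)    [577 ≡ 1 mod 8 ⇒ (2/577)^2 = +1]
  = (577/35)    [QR: 577 ≡ 1 mod 4, sign kept]
  = (17/35)    [577 ≡ 17 mod 35]
  = (35/17)    [QR: 17 ≡ 1 mod 4, sign kept]
  = (1/17)    [35 ≡ 1 mod 17]
  = 1    [(1/17) = 1]
Second factor (773/577):
(773/577)
  = (196/577)    [773 ≡ 196 mod 577]
  = (49/577)    [577 ≡ 1 mod 8 ⇒ (2/577)^2 = +1]
  = (577/49)    [QR: 49 ≡ 1 mod 4, sign kept]
  = (38/49)    [577 ≡ 38 mod 49]
  = (19/49)    [49 ≡ 1 mod 8 ⇒ (2/49) = +1]
  = (49/19)    [QR: 49 ≡ 1 mod 4, sign kept]
  = (11/19)    [49 ≡ 11 mod 19]
  = -(19/11)    [QR: both ≡ 3 mod 4, sign flips]
  = -(8/11)    [19 ≡ 8 mod 11]
  = (1/11)    [11 ≡ 3 mod 8 ⇒ (2/11)^3 = -1]
  = 1    [(1/11) = 1]
Product: (1)·(1) = 1.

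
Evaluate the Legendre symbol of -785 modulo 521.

-1

Pull out -1: (-785/521) = (-1/521)·(785/521). Since 521 ≡ 1 (mod 4), (-1/521) = +1. Now have (785/521).
Reduce the numerator: 785 ≡ 264 (mod 521), so (785/521) = (264/521).
Factor out 2: 264 = 2^3·33. Since 521 ≡ 1 (mod 8), (2/521) = +1, and (2/521)^3 = +1. Now have (33/521).
33 ≡ 1 (mod 4), so quadratic reciprocity gives (33/521) = (521/33). Reduce: 521 ≡ 26 (mod 33). Now have (26/33).
Factor out 2: 26 = 2·13. Since 33 ≡ 1 (mod 8), (2/33) = +1. Now have (13/33).
13 ≡ 1 (mod 4), so quadratic reciprocity gives (13/33) = (33/13). Reduce: 33 ≡ 7 (mod 13). Now have (7/13).
13 ≡ 1 (mod 4), so quadratic reciprocity gives (7/13) = (13/7). Reduce: 13 ≡ 6 (mod 7). Now have (6/7).
Factor out 2: 6 = 2·3. Since 7 ≡ 7 (mod 8), (2/7) = +1. Now have (3/7).
Both 3 ≡ 3 and 7 ≡ 3 (mod 4), so reciprocity gives (3/7) = -(7/3). Reduce: 7 ≡ 1 (mod 3). Now have -(1/3).
(1/3) = 1. Collecting the sign factors: -1.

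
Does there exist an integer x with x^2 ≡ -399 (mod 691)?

Reduce the numerator: -399 ≡ 292 (mod 691), so (-399/691) = (292/691).
Factor out 2: 292 = 2^2·73. Since 691 ≡ 3 (mod 8), (2/691) = -1, and (2/691)^2 = +1. Now have (73/691).
73 ≡ 1 (mod 4), so quadratic reciprocity gives (73/691) = (691/73). Reduce: 691 ≡ 34 (mod 73). Now have (34/73).
Factor out 2: 34 = 2·17. Since 73 ≡ 1 (mod 8), (2/73) = +1. Now have (17/73).
17 ≡ 1 (mod 4), so quadratic reciprocity gives (17/73) = (73/17). Reduce: 73 ≡ 5 (mod 17). Now have (5/17).
5 ≡ 1 (mod 4), so quadratic reciprocity gives (5/17) = (17/5). Reduce: 17 ≡ 2 (mod 5). Now have (2/5).
Factor out 2: 2 = 2. Since 5 ≡ 5 (mod 8), (2/5) = -1. Now have -(1/5).
(1/5) = 1. Collecting the sign factors: -1.
(-399/691) = -1, and 691 is prime, so -399 is not a quadratic residue mod 691.

no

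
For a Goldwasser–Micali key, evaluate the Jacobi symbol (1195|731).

1

(1195|731)
  = (464|731)    [1195 ≡ 464 mod 731]
  = (29|731)    [731 ≡ 3 mod 8 ⇒ (2|731)^4 = +1]
  = (731|29)    [QR: 29 ≡ 1 mod 4, sign kept]
  = (6|29)    [731 ≡ 6 mod 29]
  = -(3|29)    [29 ≡ 5 mod 8 ⇒ (2|29) = -1]
  = -(29|3)    [QR: 29 ≡ 1 mod 4, sign kept]
  = -(2|3)    [29 ≡ 2 mod 3]
  = (1|3)    [3 ≡ 3 mod 8 ⇒ (2|3) = -1]
  = 1    [(1|3) = 1]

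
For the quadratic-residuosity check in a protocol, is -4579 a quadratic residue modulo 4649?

yes

(-4579|4649)
  = (70|4649)    [-4579 ≡ 70 mod 4649]
  = (35|4649)    [4649 ≡ 1 mod 8 ⇒ (2|4649) = +1]
  = (4649|35)    [QR: 4649 ≡ 1 mod 4, sign kept]
  = (29|35)    [4649 ≡ 29 mod 35]
  = (35|29)    [QR: 29 ≡ 1 mod 4, sign kept]
  = (6|29)    [35 ≡ 6 mod 29]
  = -(3|29)    [29 ≡ 5 mod 8 ⇒ (2|29) = -1]
  = -(29|3)    [QR: 29 ≡ 1 mod 4, sign kept]
  = -(2|3)    [29 ≡ 2 mod 3]
  = (1|3)    [3 ≡ 3 mod 8 ⇒ (2|3) = -1]
  = 1    [(1|3) = 1]
(-4579|4649) = 1, and 4649 is prime, so -4579 is a quadratic residue mod 4649.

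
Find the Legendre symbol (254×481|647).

By multiplicativity, (254·481|647) = (254|647)·(481|647).
First factor (254|647):
Factor out 2: 254 = 2·127. Since 647 ≡ 7 (mod 8), (2|647) = +1. Now have (127|647).
Both 127 ≡ 3 and 647 ≡ 3 (mod 4), so reciprocity gives (127|647) = -(647|127). Reduce: 647 ≡ 12 (mod 127). Now have -(12|127).
Factor out 2: 12 = 2^2·3. Since 127 ≡ 7 (mod 8), (2|127) = +1, and (2|127)^2 = +1. Now have -(3|127).
Both 3 ≡ 3 and 127 ≡ 3 (mod 4), so reciprocity gives (3|127) = -(127|3). Reduce: 127 ≡ 1 (mod 3). Now have (1|3).
(1|3) = 1. Collecting the sign factors: 1.
Second factor (481|647):
481 ≡ 1 (mod 4), so quadratic reciprocity gives (481|647) = (647|481). Reduce: 647 ≡ 166 (mod 481). Now have (166|481).
Factor out 2: 166 = 2·83. Since 481 ≡ 1 (mod 8), (2|481) = +1. Now have (83|481).
481 ≡ 1 (mod 4), so quadratic reciprocity gives (83|481) = (481|83). Reduce: 481 ≡ 66 (mod 83). Now have (66|83).
Factor out 2: 66 = 2·33. Since 83 ≡ 3 (mod 8), (2|83) = -1. Now have -(33|83).
33 ≡ 1 (mod 4), so quadratic reciprocity gives (33|83) = (83|33). Reduce: 83 ≡ 17 (mod 33). Now have -(17|33).
17 ≡ 1 (mod 4), so quadratic reciprocity gives (17|33) = (33|17). Reduce: 33 ≡ 16 (mod 17). Now have -(16|17).
Factor out 2: 16 = 2^4. Since 17 ≡ 1 (mod 8), (2|17) = +1, and (2|17)^4 = +1. Now have -(1|17).
(1|17) = 1. Collecting the sign factors: -1.
Product: (1)·(-1) = -1.

-1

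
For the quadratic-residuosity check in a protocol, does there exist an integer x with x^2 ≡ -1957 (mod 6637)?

Reduce the numerator: -1957 ≡ 4680 (mod 6637), so (-1957/6637) = (4680/6637).
Factor out 2: 4680 = 2^3·585. Since 6637 ≡ 5 (mod 8), (2/6637) = -1, and (2/6637)^3 = -1. Now have -(585/6637).
585 ≡ 1 (mod 4), so quadratic reciprocity gives (585/6637) = (6637/585). Reduce: 6637 ≡ 202 (mod 585). Now have -(202/585).
Factor out 2: 202 = 2·101. Since 585 ≡ 1 (mod 8), (2/585) = +1. Now have -(101/585).
101 ≡ 1 (mod 4), so quadratic reciprocity gives (101/585) = (585/101). Reduce: 585 ≡ 80 (mod 101). Now have -(80/101).
Factor out 2: 80 = 2^4·5. Since 101 ≡ 5 (mod 8), (2/101) = -1, and (2/101)^4 = +1. Now have -(5/101).
5 ≡ 1 (mod 4), so quadratic reciprocity gives (5/101) = (101/5). Reduce: 101 ≡ 1 (mod 5). Now have -(1/5).
(1/5) = 1. Collecting the sign factors: -1.
(-1957/6637) = -1, and 6637 is prime, so -1957 is not a quadratic residue mod 6637.

no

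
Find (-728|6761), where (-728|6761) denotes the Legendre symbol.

-1

Reduce the numerator: -728 ≡ 6033 (mod 6761), so (-728|6761) = (6033|6761).
6033 ≡ 1 (mod 4), so quadratic reciprocity gives (6033|6761) = (6761|6033). Reduce: 6761 ≡ 728 (mod 6033). Now have (728|6033).
Factor out 2: 728 = 2^3·91. Since 6033 ≡ 1 (mod 8), (2|6033) = +1, and (2|6033)^3 = +1. Now have (91|6033).
6033 ≡ 1 (mod 4), so quadratic reciprocity gives (91|6033) = (6033|91). Reduce: 6033 ≡ 27 (mod 91). Now have (27|91).
Both 27 ≡ 3 and 91 ≡ 3 (mod 4), so reciprocity gives (27|91) = -(91|27). Reduce: 91 ≡ 10 (mod 27). Now have -(10|27).
Factor out 2: 10 = 2·5. Since 27 ≡ 3 (mod 8), (2|27) = -1. Now have (5|27).
5 ≡ 1 (mod 4), so quadratic reciprocity gives (5|27) = (27|5). Reduce: 27 ≡ 2 (mod 5). Now have (2|5).
Factor out 2: 2 = 2. Since 5 ≡ 5 (mod 8), (2|5) = -1. Now have -(1|5).
(1|5) = 1. Collecting the sign factors: -1.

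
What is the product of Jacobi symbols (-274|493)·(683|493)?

-1

By multiplicativity, (-274·683|493) = (-274|493)·(683|493).
First factor (-274|493):
(-274|493)
  = (274|493)    [493 ≡ 1 mod 4 ⇒ (-1|493) = +1]
  = -(137|493)    [493 ≡ 5 mod 8 ⇒ (2|493) = -1]
  = -(493|137)    [QR: 137 ≡ 1 mod 4, sign kept]
  = -(82|137)    [493 ≡ 82 mod 137]
  = -(41|137)    [137 ≡ 1 mod 8 ⇒ (2|137) = +1]
  = -(137|41)    [QR: 41 ≡ 1 mod 4, sign kept]
  = -(14|41)    [137 ≡ 14 mod 41]
  = -(7|41)    [41 ≡ 1 mod 8 ⇒ (2|41) = +1]
  = -(41|7)    [QR: 41 ≡ 1 mod 4, sign kept]
  = -(6|7)    [41 ≡ 6 mod 7]
  = -(3|7)    [7 ≡ 7 mod 8 ⇒ (2|7) = +1]
  = (7|3)    [QR: both ≡ 3 mod 4, sign flips]
  = (1|3)    [7 ≡ 1 mod 3]
  = 1    [(1|3) = 1]
Second factor (683|493):
(683|493)
  = (190|493)    [683 ≡ 190 mod 493]
  = -(95|493)    [493 ≡ 5 mod 8 ⇒ (2|493) = -1]
  = -(493|95)    [QR: 493 ≡ 1 mod 4, sign kept]
  = -(18|95)    [493 ≡ 18 mod 95]
  = -(9|95)    [95 ≡ 7 mod 8 ⇒ (2|95) = +1]
  = -(95|9)    [QR: 9 ≡ 1 mod 4, sign kept]
  = -(5|9)    [95 ≡ 5 mod 9]
  = -(9|5)    [QR: 5 ≡ 1 mod 4, sign kept]
  = -(4|5)    [9 ≡ 4 mod 5]
  = -(1|5)    [5 ≡ 5 mod 8 ⇒ (2|5)^2 = +1]
  = -1    [(1|5) = 1]
Product: (1)·(-1) = -1.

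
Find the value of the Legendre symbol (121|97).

1

(121|97)
  = (24|97)    [121 ≡ 24 mod 97]
  = (3|97)    [97 ≡ 1 mod 8 ⇒ (2|97)^3 = +1]
  = (97|3)    [QR: 97 ≡ 1 mod 4, sign kept]
  = (1|3)    [97 ≡ 1 mod 3]
  = 1    [(1|3) = 1]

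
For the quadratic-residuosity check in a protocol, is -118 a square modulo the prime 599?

(-118/599)
  = (481/599)    [-118 ≡ 481 mod 599]
  = (599/481)    [QR: 481 ≡ 1 mod 4, sign kept]
  = (118/481)    [599 ≡ 118 mod 481]
  = (59/481)    [481 ≡ 1 mod 8 ⇒ (2/481) = +1]
  = (481/59)    [QR: 481 ≡ 1 mod 4, sign kept]
  = (9/59)    [481 ≡ 9 mod 59]
  = (59/9)    [QR: 9 ≡ 1 mod 4, sign kept]
  = (5/9)    [59 ≡ 5 mod 9]
  = (9/5)    [QR: 5 ≡ 1 mod 4, sign kept]
  = (4/5)    [9 ≡ 4 mod 5]
  = (1/5)    [5 ≡ 5 mod 8 ⇒ (2/5)^2 = +1]
  = 1    [(1/5) = 1]
The Legendre symbol is 1, so x^2 ≡ -118 (mod 599) has solution.

yes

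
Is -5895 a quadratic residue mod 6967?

Reduce the numerator: -5895 ≡ 1072 (mod 6967), so (-5895/6967) = (1072/6967).
Factor out 2: 1072 = 2^4·67. Since 6967 ≡ 7 (mod 8), (2/6967) = +1, and (2/6967)^4 = +1. Now have (67/6967).
Both 67 ≡ 3 and 6967 ≡ 3 (mod 4), so reciprocity gives (67/6967) = -(6967/67). Reduce: 6967 ≡ 66 (mod 67). Now have -(66/67).
Factor out 2: 66 = 2·33. Since 67 ≡ 3 (mod 8), (2/67) = -1. Now have (33/67).
33 ≡ 1 (mod 4), so quadratic reciprocity gives (33/67) = (67/33). Reduce: 67 ≡ 1 (mod 33). Now have (1/33).
(1/33) = 1. Collecting the sign factors: 1.
The Legendre symbol is 1, so x^2 ≡ -5895 (mod 6967) has solution.

yes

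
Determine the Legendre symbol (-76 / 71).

-1

Pull out -1: (-76 / 71) = (-1 / 71)·(76 / 71). Since 71 ≡ 3 (mod 4), (-1 / 71) = -1. Now have -(76 / 71).
Reduce the numerator: 76 ≡ 5 (mod 71), so (76 / 71) = (5 / 71).
5 ≡ 1 (mod 4), so quadratic reciprocity gives (5 / 71) = (71 / 5). Reduce: 71 ≡ 1 (mod 5). Now have -(1 / 5).
(1 / 5) = 1. Collecting the sign factors: -1.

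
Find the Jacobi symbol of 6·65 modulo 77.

-1

By multiplicativity, (6·65/77) = (6/77)·(65/77).
First factor (6/77):
Factor out 2: 6 = 2·3. Since 77 ≡ 5 (mod 8), (2/77) = -1. Now have -(3/77).
77 ≡ 1 (mod 4), so quadratic reciprocity gives (3/77) = (77/3). Reduce: 77 ≡ 2 (mod 3). Now have -(2/3).
Factor out 2: 2 = 2. Since 3 ≡ 3 (mod 8), (2/3) = -1. Now have (1/3).
(1/3) = 1. Collecting the sign factors: 1.
Second factor (65/77):
65 ≡ 1 (mod 4), so quadratic reciprocity gives (65/77) = (77/65). Reduce: 77 ≡ 12 (mod 65). Now have (12/65).
Factor out 2: 12 = 2^2·3. Since 65 ≡ 1 (mod 8), (2/65) = +1, and (2/65)^2 = +1. Now have (3/65).
65 ≡ 1 (mod 4), so quadratic reciprocity gives (3/65) = (65/3). Reduce: 65 ≡ 2 (mod 3). Now have (2/3).
Factor out 2: 2 = 2. Since 3 ≡ 3 (mod 8), (2/3) = -1. Now have -(1/3).
(1/3) = 1. Collecting the sign factors: -1.
Product: (1)·(-1) = -1.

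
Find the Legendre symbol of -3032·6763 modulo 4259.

By multiplicativity, (-3032·6763/4259) = (-3032/4259)·(6763/4259).
First factor (-3032/4259):
(-3032/4259)
  = -(3032/4259)    [4259 ≡ 3 mod 4 ⇒ (-1/4259) = -1]
  = (379/4259)    [4259 ≡ 3 mod 8 ⇒ (2/4259)^3 = -1]
  = -(4259/379)    [QR: both ≡ 3 mod 4, sign flips]
  = -(90/379)    [4259 ≡ 90 mod 379]
  = (45/379)    [379 ≡ 3 mod 8 ⇒ (2/379) = -1]
  = (379/45)    [QR: 45 ≡ 1 mod 4, sign kept]
  = (19/45)    [379 ≡ 19 mod 45]
  = (45/19)    [QR: 45 ≡ 1 mod 4, sign kept]
  = (7/19)    [45 ≡ 7 mod 19]
  = -(19/7)    [QR: both ≡ 3 mod 4, sign flips]
  = -(5/7)    [19 ≡ 5 mod 7]
  = -(7/5)    [QR: 5 ≡ 1 mod 4, sign kept]
  = -(2/5)    [7 ≡ 2 mod 5]
  = (1/5)    [5 ≡ 5 mod 8 ⇒ (2/5) = -1]
  = 1    [(1/5) = 1]
Second factor (6763/4259):
(6763/4259)
  = (2504/4259)    [6763 ≡ 2504 mod 4259]
  = -(313/4259)    [4259 ≡ 3 mod 8 ⇒ (2/4259)^3 = -1]
  = -(4259/313)    [QR: 313 ≡ 1 mod 4, sign kept]
  = -(190/313)    [4259 ≡ 190 mod 313]
  = -(95/313)    [313 ≡ 1 mod 8 ⇒ (2/313) = +1]
  = -(313/95)    [QR: 313 ≡ 1 mod 4, sign kept]
  = -(28/95)    [313 ≡ 28 mod 95]
  = -(7/95)    [95 ≡ 7 mod 8 ⇒ (2/95)^2 = +1]
  = (95/7)    [QR: both ≡ 3 mod 4, sign flips]
  = (4/7)    [95 ≡ 4 mod 7]
  = (1/7)    [7 ≡ 7 mod 8 ⇒ (2/7)^2 = +1]
  = 1    [(1/7) = 1]
Product: (1)·(1) = 1.

1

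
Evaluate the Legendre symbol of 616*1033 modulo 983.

By multiplicativity, (616·1033 / 983) = (616 / 983)·(1033 / 983).
First factor (616 / 983):
(616 / 983)
  = (77 / 983)    [983 ≡ 7 mod 8 ⇒ (2 / 983)^3 = +1]
  = (983 / 77)    [QR: 77 ≡ 1 mod 4, sign kept]
  = (59 / 77)    [983 ≡ 59 mod 77]
  = (77 / 59)    [QR: 77 ≡ 1 mod 4, sign kept]
  = (18 / 59)    [77 ≡ 18 mod 59]
  = -(9 / 59)    [59 ≡ 3 mod 8 ⇒ (2 / 59) = -1]
  = -(59 / 9)    [QR: 9 ≡ 1 mod 4, sign kept]
  = -(5 / 9)    [59 ≡ 5 mod 9]
  = -(9 / 5)    [QR: 5 ≡ 1 mod 4, sign kept]
  = -(4 / 5)    [9 ≡ 4 mod 5]
  = -(1 / 5)    [5 ≡ 5 mod 8 ⇒ (2 / 5)^2 = +1]
  = -1    [(1 / 5) = 1]
Second factor (1033 / 983):
(1033 / 983)
  = (50 / 983)    [1033 ≡ 50 mod 983]
  = (25 / 983)    [983 ≡ 7 mod 8 ⇒ (2 / 983) = +1]
  = (983 / 25)    [QR: 25 ≡ 1 mod 4, sign kept]
  = (8 / 25)    [983 ≡ 8 mod 25]
  = (1 / 25)    [25 ≡ 1 mod 8 ⇒ (2 / 25)^3 = +1]
  = 1    [(1 / 25) = 1]
Product: (-1)·(1) = -1.

-1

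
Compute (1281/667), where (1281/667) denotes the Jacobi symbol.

1

Reduce the numerator: 1281 ≡ 614 (mod 667), so (1281/667) = (614/667).
Factor out 2: 614 = 2·307. Since 667 ≡ 3 (mod 8), (2/667) = -1. Now have -(307/667).
Both 307 ≡ 3 and 667 ≡ 3 (mod 4), so reciprocity gives (307/667) = -(667/307). Reduce: 667 ≡ 53 (mod 307). Now have (53/307).
53 ≡ 1 (mod 4), so quadratic reciprocity gives (53/307) = (307/53). Reduce: 307 ≡ 42 (mod 53). Now have (42/53).
Factor out 2: 42 = 2·21. Since 53 ≡ 5 (mod 8), (2/53) = -1. Now have -(21/53).
21 ≡ 1 (mod 4), so quadratic reciprocity gives (21/53) = (53/21). Reduce: 53 ≡ 11 (mod 21). Now have -(11/21).
21 ≡ 1 (mod 4), so quadratic reciprocity gives (11/21) = (21/11). Reduce: 21 ≡ 10 (mod 11). Now have -(10/11).
Factor out 2: 10 = 2·5. Since 11 ≡ 3 (mod 8), (2/11) = -1. Now have (5/11).
5 ≡ 1 (mod 4), so quadratic reciprocity gives (5/11) = (11/5). Reduce: 11 ≡ 1 (mod 5). Now have (1/5).
(1/5) = 1. Collecting the sign factors: 1.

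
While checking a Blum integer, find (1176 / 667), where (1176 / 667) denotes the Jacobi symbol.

1

(1176 / 667)
  = (509 / 667)    [1176 ≡ 509 mod 667]
  = (667 / 509)    [QR: 509 ≡ 1 mod 4, sign kept]
  = (158 / 509)    [667 ≡ 158 mod 509]
  = -(79 / 509)    [509 ≡ 5 mod 8 ⇒ (2 / 509) = -1]
  = -(509 / 79)    [QR: 509 ≡ 1 mod 4, sign kept]
  = -(35 / 79)    [509 ≡ 35 mod 79]
  = (79 / 35)    [QR: both ≡ 3 mod 4, sign flips]
  = (9 / 35)    [79 ≡ 9 mod 35]
  = (35 / 9)    [QR: 9 ≡ 1 mod 4, sign kept]
  = (8 / 9)    [35 ≡ 8 mod 9]
  = (1 / 9)    [9 ≡ 1 mod 8 ⇒ (2 / 9)^3 = +1]
  = 1    [(1 / 9) = 1]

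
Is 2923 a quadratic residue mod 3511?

yes

Both 2923 ≡ 3 and 3511 ≡ 3 (mod 4), so reciprocity gives (2923|3511) = -(3511|2923). Reduce: 3511 ≡ 588 (mod 2923). Now have -(588|2923).
Factor out 2: 588 = 2^2·147. Since 2923 ≡ 3 (mod 8), (2|2923) = -1, and (2|2923)^2 = +1. Now have -(147|2923).
Both 147 ≡ 3 and 2923 ≡ 3 (mod 4), so reciprocity gives (147|2923) = -(2923|147). Reduce: 2923 ≡ 130 (mod 147). Now have (130|147).
Factor out 2: 130 = 2·65. Since 147 ≡ 3 (mod 8), (2|147) = -1. Now have -(65|147).
65 ≡ 1 (mod 4), so quadratic reciprocity gives (65|147) = (147|65). Reduce: 147 ≡ 17 (mod 65). Now have -(17|65).
17 ≡ 1 (mod 4), so quadratic reciprocity gives (17|65) = (65|17). Reduce: 65 ≡ 14 (mod 17). Now have -(14|17).
Factor out 2: 14 = 2·7. Since 17 ≡ 1 (mod 8), (2|17) = +1. Now have -(7|17).
17 ≡ 1 (mod 4), so quadratic reciprocity gives (7|17) = (17|7). Reduce: 17 ≡ 3 (mod 7). Now have -(3|7).
Both 3 ≡ 3 and 7 ≡ 3 (mod 4), so reciprocity gives (3|7) = -(7|3). Reduce: 7 ≡ 1 (mod 3). Now have (1|3).
(1|3) = 1. Collecting the sign factors: 1.
(2923|3511) = 1, and 3511 is prime, so 2923 is a quadratic residue mod 3511.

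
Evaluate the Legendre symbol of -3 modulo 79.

1

Pull out -1: (-3|79) = (-1|79)·(3|79). Since 79 ≡ 3 (mod 4), (-1|79) = -1. Now have -(3|79).
Both 3 ≡ 3 and 79 ≡ 3 (mod 4), so reciprocity gives (3|79) = -(79|3). Reduce: 79 ≡ 1 (mod 3). Now have (1|3).
(1|3) = 1. Collecting the sign factors: 1.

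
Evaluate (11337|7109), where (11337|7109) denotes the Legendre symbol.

-1

Reduce the numerator: 11337 ≡ 4228 (mod 7109), so (11337|7109) = (4228|7109).
Factor out 2: 4228 = 2^2·1057. Since 7109 ≡ 5 (mod 8), (2|7109) = -1, and (2|7109)^2 = +1. Now have (1057|7109).
1057 ≡ 1 (mod 4), so quadratic reciprocity gives (1057|7109) = (7109|1057). Reduce: 7109 ≡ 767 (mod 1057). Now have (767|1057).
1057 ≡ 1 (mod 4), so quadratic reciprocity gives (767|1057) = (1057|767). Reduce: 1057 ≡ 290 (mod 767). Now have (290|767).
Factor out 2: 290 = 2·145. Since 767 ≡ 7 (mod 8), (2|767) = +1. Now have (145|767).
145 ≡ 1 (mod 4), so quadratic reciprocity gives (145|767) = (767|145). Reduce: 767 ≡ 42 (mod 145). Now have (42|145).
Factor out 2: 42 = 2·21. Since 145 ≡ 1 (mod 8), (2|145) = +1. Now have (21|145).
21 ≡ 1 (mod 4), so quadratic reciprocity gives (21|145) = (145|21). Reduce: 145 ≡ 19 (mod 21). Now have (19|21).
21 ≡ 1 (mod 4), so quadratic reciprocity gives (19|21) = (21|19). Reduce: 21 ≡ 2 (mod 19). Now have (2|19).
Factor out 2: 2 = 2. Since 19 ≡ 3 (mod 8), (2|19) = -1. Now have -(1|19).
(1|19) = 1. Collecting the sign factors: -1.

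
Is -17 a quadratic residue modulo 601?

(-17|601)
  = (17|601)    [601 ≡ 1 mod 4 ⇒ (-1|601) = +1]
  = (601|17)    [QR: 17 ≡ 1 mod 4, sign kept]
  = (6|17)    [601 ≡ 6 mod 17]
  = (3|17)    [17 ≡ 1 mod 8 ⇒ (2|17) = +1]
  = (17|3)    [QR: 17 ≡ 1 mod 4, sign kept]
  = (2|3)    [17 ≡ 2 mod 3]
  = -(1|3)    [3 ≡ 3 mod 8 ⇒ (2|3) = -1]
  = -1    [(1|3) = 1]
The Legendre symbol is -1, so x^2 ≡ -17 (mod 601) has no solution.

no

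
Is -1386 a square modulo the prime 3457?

no

(-1386/3457)
  = (2071/3457)    [-1386 ≡ 2071 mod 3457]
  = (3457/2071)    [QR: 3457 ≡ 1 mod 4, sign kept]
  = (1386/2071)    [3457 ≡ 1386 mod 2071]
  = (693/2071)    [2071 ≡ 7 mod 8 ⇒ (2/2071) = +1]
  = (2071/693)    [QR: 693 ≡ 1 mod 4, sign kept]
  = (685/693)    [2071 ≡ 685 mod 693]
  = (693/685)    [QR: 685 ≡ 1 mod 4, sign kept]
  = (8/685)    [693 ≡ 8 mod 685]
  = -(1/685)    [685 ≡ 5 mod 8 ⇒ (2/685)^3 = -1]
  = -1    [(1/685) = 1]
The Legendre symbol is -1, so x^2 ≡ -1386 (mod 3457) has no solution.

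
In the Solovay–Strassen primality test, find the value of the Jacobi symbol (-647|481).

-1

Pull out -1: (-647|481) = (-1|481)·(647|481). Since 481 ≡ 1 (mod 4), (-1|481) = +1. Now have (647|481).
Reduce the numerator: 647 ≡ 166 (mod 481), so (647|481) = (166|481).
Factor out 2: 166 = 2·83. Since 481 ≡ 1 (mod 8), (2|481) = +1. Now have (83|481).
481 ≡ 1 (mod 4), so quadratic reciprocity gives (83|481) = (481|83). Reduce: 481 ≡ 66 (mod 83). Now have (66|83).
Factor out 2: 66 = 2·33. Since 83 ≡ 3 (mod 8), (2|83) = -1. Now have -(33|83).
33 ≡ 1 (mod 4), so quadratic reciprocity gives (33|83) = (83|33). Reduce: 83 ≡ 17 (mod 33). Now have -(17|33).
17 ≡ 1 (mod 4), so quadratic reciprocity gives (17|33) = (33|17). Reduce: 33 ≡ 16 (mod 17). Now have -(16|17).
Factor out 2: 16 = 2^4. Since 17 ≡ 1 (mod 8), (2|17) = +1, and (2|17)^4 = +1. Now have -(1|17).
(1|17) = 1. Collecting the sign factors: -1.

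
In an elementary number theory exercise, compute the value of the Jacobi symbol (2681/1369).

1

(2681/1369)
  = (1312/1369)    [2681 ≡ 1312 mod 1369]
  = (41/1369)    [1369 ≡ 1 mod 8 ⇒ (2/1369)^5 = +1]
  = (1369/41)    [QR: 41 ≡ 1 mod 4, sign kept]
  = (16/41)    [1369 ≡ 16 mod 41]
  = (1/41)    [41 ≡ 1 mod 8 ⇒ (2/41)^4 = +1]
  = 1    [(1/41) = 1]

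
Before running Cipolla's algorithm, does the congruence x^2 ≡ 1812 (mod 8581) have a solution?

yes

Factor out 2: 1812 = 2^2·453. Since 8581 ≡ 5 (mod 8), (2|8581) = -1, and (2|8581)^2 = +1. Now have (453|8581).
453 ≡ 1 (mod 4), so quadratic reciprocity gives (453|8581) = (8581|453). Reduce: 8581 ≡ 427 (mod 453). Now have (427|453).
453 ≡ 1 (mod 4), so quadratic reciprocity gives (427|453) = (453|427). Reduce: 453 ≡ 26 (mod 427). Now have (26|427).
Factor out 2: 26 = 2·13. Since 427 ≡ 3 (mod 8), (2|427) = -1. Now have -(13|427).
13 ≡ 1 (mod 4), so quadratic reciprocity gives (13|427) = (427|13). Reduce: 427 ≡ 11 (mod 13). Now have -(11|13).
13 ≡ 1 (mod 4), so quadratic reciprocity gives (11|13) = (13|11). Reduce: 13 ≡ 2 (mod 11). Now have -(2|11).
Factor out 2: 2 = 2. Since 11 ≡ 3 (mod 8), (2|11) = -1. Now have (1|11).
(1|11) = 1. Collecting the sign factors: 1.
(1812|8581) = 1, and 8581 is prime, so 1812 is a quadratic residue mod 8581.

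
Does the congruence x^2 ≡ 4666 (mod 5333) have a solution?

(4666/5333)
  = -(2333/5333)    [5333 ≡ 5 mod 8 ⇒ (2/5333) = -1]
  = -(5333/2333)    [QR: 2333 ≡ 1 mod 4, sign kept]
  = -(667/2333)    [5333 ≡ 667 mod 2333]
  = -(2333/667)    [QR: 2333 ≡ 1 mod 4, sign kept]
  = -(332/667)    [2333 ≡ 332 mod 667]
  = -(83/667)    [667 ≡ 3 mod 8 ⇒ (2/667)^2 = +1]
  = (667/83)    [QR: both ≡ 3 mod 4, sign flips]
  = (3/83)    [667 ≡ 3 mod 83]
  = -(83/3)    [QR: both ≡ 3 mod 4, sign flips]
  = -(2/3)    [83 ≡ 2 mod 3]
  = (1/3)    [3 ≡ 3 mod 8 ⇒ (2/3) = -1]
  = 1    [(1/3) = 1]
(4666/5333) = 1, and 5333 is prime, so 4666 is a quadratic residue mod 5333.

yes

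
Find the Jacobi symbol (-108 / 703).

Reduce the numerator: -108 ≡ 595 (mod 703), so (-108 / 703) = (595 / 703).
Both 595 ≡ 3 and 703 ≡ 3 (mod 4), so reciprocity gives (595 / 703) = -(703 / 595). Reduce: 703 ≡ 108 (mod 595). Now have -(108 / 595).
Factor out 2: 108 = 2^2·27. Since 595 ≡ 3 (mod 8), (2 / 595) = -1, and (2 / 595)^2 = +1. Now have -(27 / 595).
Both 27 ≡ 3 and 595 ≡ 3 (mod 4), so reciprocity gives (27 / 595) = -(595 / 27). Reduce: 595 ≡ 1 (mod 27). Now have (1 / 27).
(1 / 27) = 1. Collecting the sign factors: 1.

1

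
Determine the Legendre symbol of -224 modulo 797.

1

Reduce the numerator: -224 ≡ 573 (mod 797), so (-224 / 797) = (573 / 797).
573 ≡ 1 (mod 4), so quadratic reciprocity gives (573 / 797) = (797 / 573). Reduce: 797 ≡ 224 (mod 573). Now have (224 / 573).
Factor out 2: 224 = 2^5·7. Since 573 ≡ 5 (mod 8), (2 / 573) = -1, and (2 / 573)^5 = -1. Now have -(7 / 573).
573 ≡ 1 (mod 4), so quadratic reciprocity gives (7 / 573) = (573 / 7). Reduce: 573 ≡ 6 (mod 7). Now have -(6 / 7).
Factor out 2: 6 = 2·3. Since 7 ≡ 7 (mod 8), (2 / 7) = +1. Now have -(3 / 7).
Both 3 ≡ 3 and 7 ≡ 3 (mod 4), so reciprocity gives (3 / 7) = -(7 / 3). Reduce: 7 ≡ 1 (mod 3). Now have (1 / 3).
(1 / 3) = 1. Collecting the sign factors: 1.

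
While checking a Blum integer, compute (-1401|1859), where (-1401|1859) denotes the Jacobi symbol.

(-1401|1859)
  = (458|1859)    [-1401 ≡ 458 mod 1859]
  = -(229|1859)    [1859 ≡ 3 mod 8 ⇒ (2|1859) = -1]
  = -(1859|229)    [QR: 229 ≡ 1 mod 4, sign kept]
  = -(27|229)    [1859 ≡ 27 mod 229]
  = -(229|27)    [QR: 229 ≡ 1 mod 4, sign kept]
  = -(13|27)    [229 ≡ 13 mod 27]
  = -(27|13)    [QR: 13 ≡ 1 mod 4, sign kept]
  = -(1|13)    [27 ≡ 1 mod 13]
  = -1    [(1|13) = 1]

-1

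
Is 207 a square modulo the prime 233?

(207|233)
  = (233|207)    [QR: 233 ≡ 1 mod 4, sign kept]
  = (26|207)    [233 ≡ 26 mod 207]
  = (13|207)    [207 ≡ 7 mod 8 ⇒ (2|207) = +1]
  = (207|13)    [QR: 13 ≡ 1 mod 4, sign kept]
  = (12|13)    [207 ≡ 12 mod 13]
  = (3|13)    [13 ≡ 5 mod 8 ⇒ (2|13)^2 = +1]
  = (13|3)    [QR: 13 ≡ 1 mod 4, sign kept]
  = (1|3)    [13 ≡ 1 mod 3]
  = 1    [(1|3) = 1]
The Legendre symbol is 1, so x^2 ≡ 207 (mod 233) has solution.

yes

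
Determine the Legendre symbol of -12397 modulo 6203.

(-12397|6203)
  = -(12397|6203)    [6203 ≡ 3 mod 4 ⇒ (-1|6203) = -1]
  = -(6194|6203)    [12397 ≡ 6194 mod 6203]
  = (3097|6203)    [6203 ≡ 3 mod 8 ⇒ (2|6203) = -1]
  = (6203|3097)    [QR: 3097 ≡ 1 mod 4, sign kept]
  = (9|3097)    [6203 ≡ 9 mod 3097]
  = (3097|9)    [QR: 9 ≡ 1 mod 4, sign kept]
  = (1|9)    [3097 ≡ 1 mod 9]
  = 1    [(1|9) = 1]

1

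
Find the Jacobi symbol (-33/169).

1

Reduce the numerator: -33 ≡ 136 (mod 169), so (-33/169) = (136/169).
Factor out 2: 136 = 2^3·17. Since 169 ≡ 1 (mod 8), (2/169) = +1, and (2/169)^3 = +1. Now have (17/169).
17 ≡ 1 (mod 4), so quadratic reciprocity gives (17/169) = (169/17). Reduce: 169 ≡ 16 (mod 17). Now have (16/17).
Factor out 2: 16 = 2^4. Since 17 ≡ 1 (mod 8), (2/17) = +1, and (2/17)^4 = +1. Now have (1/17).
(1/17) = 1. Collecting the sign factors: 1.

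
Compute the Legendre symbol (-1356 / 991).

(-1356 / 991)
  = (626 / 991)    [-1356 ≡ 626 mod 991]
  = (313 / 991)    [991 ≡ 7 mod 8 ⇒ (2 / 991) = +1]
  = (991 / 313)    [QR: 313 ≡ 1 mod 4, sign kept]
  = (52 / 313)    [991 ≡ 52 mod 313]
  = (13 / 313)    [313 ≡ 1 mod 8 ⇒ (2 / 313)^2 = +1]
  = (313 / 13)    [QR: 13 ≡ 1 mod 4, sign kept]
  = (1 / 13)    [313 ≡ 1 mod 13]
  = 1    [(1 / 13) = 1]

1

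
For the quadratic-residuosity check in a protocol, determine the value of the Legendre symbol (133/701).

1

(133/701)
  = (701/133)    [QR: 133 ≡ 1 mod 4, sign kept]
  = (36/133)    [701 ≡ 36 mod 133]
  = (9/133)    [133 ≡ 5 mod 8 ⇒ (2/133)^2 = +1]
  = (133/9)    [QR: 9 ≡ 1 mod 4, sign kept]
  = (7/9)    [133 ≡ 7 mod 9]
  = (9/7)    [QR: 9 ≡ 1 mod 4, sign kept]
  = (2/7)    [9 ≡ 2 mod 7]
  = (1/7)    [7 ≡ 7 mod 8 ⇒ (2/7) = +1]
  = 1    [(1/7) = 1]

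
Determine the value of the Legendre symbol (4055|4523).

Both 4055 ≡ 3 and 4523 ≡ 3 (mod 4), so reciprocity gives (4055|4523) = -(4523|4055). Reduce: 4523 ≡ 468 (mod 4055). Now have -(468|4055).
Factor out 2: 468 = 2^2·117. Since 4055 ≡ 7 (mod 8), (2|4055) = +1, and (2|4055)^2 = +1. Now have -(117|4055).
117 ≡ 1 (mod 4), so quadratic reciprocity gives (117|4055) = (4055|117). Reduce: 4055 ≡ 77 (mod 117). Now have -(77|117).
77 ≡ 1 (mod 4), so quadratic reciprocity gives (77|117) = (117|77). Reduce: 117 ≡ 40 (mod 77). Now have -(40|77).
Factor out 2: 40 = 2^3·5. Since 77 ≡ 5 (mod 8), (2|77) = -1, and (2|77)^3 = -1. Now have (5|77).
5 ≡ 1 (mod 4), so quadratic reciprocity gives (5|77) = (77|5). Reduce: 77 ≡ 2 (mod 5). Now have (2|5).
Factor out 2: 2 = 2. Since 5 ≡ 5 (mod 8), (2|5) = -1. Now have -(1|5).
(1|5) = 1. Collecting the sign factors: -1.

-1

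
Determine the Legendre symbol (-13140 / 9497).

1

Pull out -1: (-13140 / 9497) = (-1 / 9497)·(13140 / 9497). Since 9497 ≡ 1 (mod 4), (-1 / 9497) = +1. Now have (13140 / 9497).
Reduce the numerator: 13140 ≡ 3643 (mod 9497), so (13140 / 9497) = (3643 / 9497).
9497 ≡ 1 (mod 4), so quadratic reciprocity gives (3643 / 9497) = (9497 / 3643). Reduce: 9497 ≡ 2211 (mod 3643). Now have (2211 / 3643).
Both 2211 ≡ 3 and 3643 ≡ 3 (mod 4), so reciprocity gives (2211 / 3643) = -(3643 / 2211). Reduce: 3643 ≡ 1432 (mod 2211). Now have -(1432 / 2211).
Factor out 2: 1432 = 2^3·179. Since 2211 ≡ 3 (mod 8), (2 / 2211) = -1, and (2 / 2211)^3 = -1. Now have (179 / 2211).
Both 179 ≡ 3 and 2211 ≡ 3 (mod 4), so reciprocity gives (179 / 2211) = -(2211 / 179). Reduce: 2211 ≡ 63 (mod 179). Now have -(63 / 179).
Both 63 ≡ 3 and 179 ≡ 3 (mod 4), so reciprocity gives (63 / 179) = -(179 / 63). Reduce: 179 ≡ 53 (mod 63). Now have (53 / 63).
53 ≡ 1 (mod 4), so quadratic reciprocity gives (53 / 63) = (63 / 53). Reduce: 63 ≡ 10 (mod 53). Now have (10 / 53).
Factor out 2: 10 = 2·5. Since 53 ≡ 5 (mod 8), (2 / 53) = -1. Now have -(5 / 53).
5 ≡ 1 (mod 4), so quadratic reciprocity gives (5 / 53) = (53 / 5). Reduce: 53 ≡ 3 (mod 5). Now have -(3 / 5).
5 ≡ 1 (mod 4), so quadratic reciprocity gives (3 / 5) = (5 / 3). Reduce: 5 ≡ 2 (mod 3). Now have -(2 / 3).
Factor out 2: 2 = 2. Since 3 ≡ 3 (mod 8), (2 / 3) = -1. Now have (1 / 3).
(1 / 3) = 1. Collecting the sign factors: 1.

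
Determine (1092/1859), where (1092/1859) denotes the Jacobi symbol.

0

Factor out 2: 1092 = 2^2·273. Since 1859 ≡ 3 (mod 8), (2/1859) = -1, and (2/1859)^2 = +1. Now have (273/1859).
273 ≡ 1 (mod 4), so quadratic reciprocity gives (273/1859) = (1859/273). Reduce: 1859 ≡ 221 (mod 273). Now have (221/273).
221 ≡ 1 (mod 4), so quadratic reciprocity gives (221/273) = (273/221). Reduce: 273 ≡ 52 (mod 221). Now have (52/221).
Factor out 2: 52 = 2^2·13. Since 221 ≡ 5 (mod 8), (2/221) = -1, and (2/221)^2 = +1. Now have (13/221).
13 ≡ 1 (mod 4), so quadratic reciprocity gives (13/221) = (221/13). Reduce: 221 ≡ 0 (mod 13). Now have (0/13).
The numerator is now 0 with denominator 13 > 1: the symbol is 0.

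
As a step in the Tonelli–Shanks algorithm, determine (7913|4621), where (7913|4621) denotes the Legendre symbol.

1

(7913|4621)
  = (3292|4621)    [7913 ≡ 3292 mod 4621]
  = (823|4621)    [4621 ≡ 5 mod 8 ⇒ (2|4621)^2 = +1]
  = (4621|823)    [QR: 4621 ≡ 1 mod 4, sign kept]
  = (506|823)    [4621 ≡ 506 mod 823]
  = (253|823)    [823 ≡ 7 mod 8 ⇒ (2|823) = +1]
  = (823|253)    [QR: 253 ≡ 1 mod 4, sign kept]
  = (64|253)    [823 ≡ 64 mod 253]
  = (1|253)    [253 ≡ 5 mod 8 ⇒ (2|253)^6 = +1]
  = 1    [(1|253) = 1]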